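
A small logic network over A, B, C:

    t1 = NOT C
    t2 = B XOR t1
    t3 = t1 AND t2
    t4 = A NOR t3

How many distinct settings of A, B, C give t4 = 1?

t4 = A NOR t3 must be 1, so both A = 0 and t3 = 0.
t3 = t1 AND t2 must be 0, so at least one of t1, t2 is 0.
Enumerating the 8 input combinations, 3 give t4 = 1 and 5 give t4 = 0.

3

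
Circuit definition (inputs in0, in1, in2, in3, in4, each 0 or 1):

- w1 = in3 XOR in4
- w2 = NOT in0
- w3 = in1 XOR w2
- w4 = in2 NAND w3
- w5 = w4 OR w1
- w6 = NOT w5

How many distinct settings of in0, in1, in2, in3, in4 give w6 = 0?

28

w6 = NOT w5 must be 0, so w5 = 1.
w5 = w4 OR w1 must be 1, so at least one of w4, w1 is 1.
Enumerating the 32 input combinations, 28 give w6 = 0 and 4 give w6 = 1.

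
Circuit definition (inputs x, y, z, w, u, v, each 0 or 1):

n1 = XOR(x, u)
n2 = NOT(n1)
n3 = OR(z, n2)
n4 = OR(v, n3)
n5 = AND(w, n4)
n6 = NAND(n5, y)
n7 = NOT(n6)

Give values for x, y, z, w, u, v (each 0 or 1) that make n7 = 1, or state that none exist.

x=1, y=1, z=1, w=1, u=0, v=0

Check with x=1, y=1, z=1, w=1, u=0, v=0:
n1 = XOR(x, u) = XOR(1, 0) = 1
n2 = NOT(n1) = NOT 1 = 0
n3 = OR(z, n2) = OR(1, 0) = 1
n4 = OR(v, n3) = OR(0, 1) = 1
n5 = AND(w, n4) = AND(1, 1) = 1
n6 = NAND(n5, y) = NAND(1, 1) = 0
n7 = NOT(n6) = NOT 0 = 1
So n7 = 1 as required.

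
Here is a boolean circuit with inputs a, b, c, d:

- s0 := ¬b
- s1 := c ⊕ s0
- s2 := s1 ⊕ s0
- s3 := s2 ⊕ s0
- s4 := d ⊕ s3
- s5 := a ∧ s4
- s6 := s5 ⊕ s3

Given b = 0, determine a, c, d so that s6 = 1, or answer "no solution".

Check with b = 0 and a=0, c=0, d=0:
s0 = ¬b = ¬0 = 1
s1 = c ⊕ s0 = 0 ⊕ 1 = 1
s2 = s1 ⊕ s0 = 1 ⊕ 1 = 0
s3 = s2 ⊕ s0 = 0 ⊕ 1 = 1
s4 = d ⊕ s3 = 0 ⊕ 1 = 1
s5 = a ∧ s4 = 0 ∧ 1 = 0
s6 = s5 ⊕ s3 = 0 ⊕ 1 = 1
So s6 = 1.

a=0, c=0, d=0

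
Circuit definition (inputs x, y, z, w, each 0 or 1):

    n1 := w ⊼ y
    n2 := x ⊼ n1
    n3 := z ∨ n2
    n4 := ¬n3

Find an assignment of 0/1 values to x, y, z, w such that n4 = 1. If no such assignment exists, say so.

n4 = ¬n3 must be 1, so n3 = 0.
n3 = z ∨ n2 must be 0, so both z = 0 and n2 = 0.
Check with x=1, y=1, z=0, w=0:
n1 = w ⊼ y = 0 ⊼ 1 = 1
n2 = x ⊼ n1 = 1 ⊼ 1 = 0
n3 = z ∨ n2 = 0 ∨ 0 = 0
n4 = ¬n3 = ¬0 = 1
So n4 = 1 as required.

x=1, y=1, z=0, w=0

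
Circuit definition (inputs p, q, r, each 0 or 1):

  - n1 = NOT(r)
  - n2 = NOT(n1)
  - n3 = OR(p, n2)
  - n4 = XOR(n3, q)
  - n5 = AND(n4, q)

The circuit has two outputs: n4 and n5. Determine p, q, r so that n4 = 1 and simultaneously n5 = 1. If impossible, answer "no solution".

Check with p=0, q=1, r=0:
n1 = NOT(r) = NOT 0 = 1
n2 = NOT(n1) = NOT 1 = 0
n3 = OR(p, n2) = OR(0, 0) = 0
n4 = XOR(n3, q) = XOR(0, 1) = 1
n5 = AND(n4, q) = AND(1, 1) = 1
So n4 = 1 and n5 = 1.

p=0, q=1, r=0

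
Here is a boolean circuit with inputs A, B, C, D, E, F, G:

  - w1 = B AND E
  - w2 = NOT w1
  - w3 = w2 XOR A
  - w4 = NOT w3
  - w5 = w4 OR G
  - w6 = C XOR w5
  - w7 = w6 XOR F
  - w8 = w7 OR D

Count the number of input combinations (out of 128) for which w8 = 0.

w8 = w7 OR D must be 0, so both w7 = 0 and D = 0.
Enumerating the 128 input combinations, 32 give w8 = 0 and 96 give w8 = 1.

32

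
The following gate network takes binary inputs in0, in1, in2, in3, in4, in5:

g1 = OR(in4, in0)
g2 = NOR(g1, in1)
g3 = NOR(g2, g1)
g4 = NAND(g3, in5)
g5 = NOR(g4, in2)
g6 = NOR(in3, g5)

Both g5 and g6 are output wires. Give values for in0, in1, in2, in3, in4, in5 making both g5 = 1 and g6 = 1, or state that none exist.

no solution exists

Across all 64 input combinations, none give both g5 = 1 and g6 = 1.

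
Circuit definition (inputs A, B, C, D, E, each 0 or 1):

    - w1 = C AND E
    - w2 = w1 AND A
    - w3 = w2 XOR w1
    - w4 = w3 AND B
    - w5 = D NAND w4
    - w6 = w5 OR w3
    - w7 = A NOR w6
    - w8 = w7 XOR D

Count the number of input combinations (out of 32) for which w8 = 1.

16

w8 = w7 XOR D must be 1, so w7 and D differ.
Enumerating the 32 input combinations, 16 give w8 = 1 and 16 give w8 = 0.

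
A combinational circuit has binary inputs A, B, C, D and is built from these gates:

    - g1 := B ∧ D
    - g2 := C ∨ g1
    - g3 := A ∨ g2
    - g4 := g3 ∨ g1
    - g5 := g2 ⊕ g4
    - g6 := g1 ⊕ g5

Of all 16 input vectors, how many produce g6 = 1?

7

g6 = g1 ⊕ g5 must be 1, so g1 and g5 differ.
Enumerating the 16 input combinations, 7 give g6 = 1 and 9 give g6 = 0.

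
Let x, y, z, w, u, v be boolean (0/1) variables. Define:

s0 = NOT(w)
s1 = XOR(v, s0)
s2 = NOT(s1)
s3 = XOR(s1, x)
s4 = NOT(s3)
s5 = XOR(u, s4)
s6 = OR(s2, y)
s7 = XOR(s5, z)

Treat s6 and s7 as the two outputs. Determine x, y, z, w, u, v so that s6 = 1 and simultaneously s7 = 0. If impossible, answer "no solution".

Check with x=0, y=0, z=1, w=0, u=0, v=1:
s0 = NOT(w) = NOT 0 = 1
s1 = XOR(v, s0) = XOR(1, 1) = 0
s2 = NOT(s1) = NOT 0 = 1
s3 = XOR(s1, x) = XOR(0, 0) = 0
s4 = NOT(s3) = NOT 0 = 1
s5 = XOR(u, s4) = XOR(0, 1) = 1
s6 = OR(s2, y) = OR(1, 0) = 1
s7 = XOR(s5, z) = XOR(1, 1) = 0
So s6 = 1 and s7 = 0.

x=0, y=0, z=1, w=0, u=0, v=1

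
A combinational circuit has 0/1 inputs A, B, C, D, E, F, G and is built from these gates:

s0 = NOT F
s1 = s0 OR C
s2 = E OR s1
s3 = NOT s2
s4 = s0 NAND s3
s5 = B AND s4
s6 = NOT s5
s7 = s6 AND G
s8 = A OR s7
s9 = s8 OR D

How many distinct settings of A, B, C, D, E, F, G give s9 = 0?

s9 = s8 OR D must be 0, so both s8 = 0 and D = 0.
Enumerating the 128 input combinations, 24 give s9 = 0 and 104 give s9 = 1.

24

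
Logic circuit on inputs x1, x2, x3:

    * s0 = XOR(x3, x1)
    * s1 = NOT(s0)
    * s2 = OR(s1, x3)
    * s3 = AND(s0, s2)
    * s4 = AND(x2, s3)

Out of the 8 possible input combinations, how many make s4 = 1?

s4 = AND(x2, s3) must be 1, so both x2 = 1 and s3 = 1.
Enumerating the 8 input combinations, 1 give s4 = 1 and 7 give s4 = 0.

1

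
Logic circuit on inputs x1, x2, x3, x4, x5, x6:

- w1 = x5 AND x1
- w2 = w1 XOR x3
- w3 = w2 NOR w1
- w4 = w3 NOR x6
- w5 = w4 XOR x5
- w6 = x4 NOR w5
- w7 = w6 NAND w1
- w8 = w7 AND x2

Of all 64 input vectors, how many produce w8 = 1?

30

w8 = w7 AND x2 must be 1, so both w7 = 1 and x2 = 1.
Enumerating the 64 input combinations, 30 give w8 = 1 and 34 give w8 = 0.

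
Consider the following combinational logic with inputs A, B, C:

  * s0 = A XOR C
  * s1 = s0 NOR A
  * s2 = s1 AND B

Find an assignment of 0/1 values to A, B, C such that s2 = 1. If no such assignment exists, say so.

A=0, B=1, C=0

s2 = s1 AND B must be 1, so both s1 = 1 and B = 1.
Check with A=0, B=1, C=0:
s0 = A XOR C = 0 XOR 0 = 0
s1 = s0 NOR A = 0 NOR 0 = 1
s2 = s1 AND B = 1 AND 1 = 1
So s2 = 1 as required.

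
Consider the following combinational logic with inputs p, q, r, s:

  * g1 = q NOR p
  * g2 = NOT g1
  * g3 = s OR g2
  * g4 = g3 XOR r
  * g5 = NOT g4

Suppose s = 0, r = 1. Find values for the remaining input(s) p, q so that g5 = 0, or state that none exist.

g5 = NOT g4 must be 0, so g4 = 1.
Check with s = 0, r = 1 and p=0, q=0:
g1 = q NOR p = 0 NOR 0 = 1
g2 = NOT g1 = NOT 1 = 0
g3 = s OR g2 = 0 OR 0 = 0
g4 = g3 XOR r = 0 XOR 1 = 1
g5 = NOT g4 = NOT 1 = 0
So g5 = 0.

p=0, q=0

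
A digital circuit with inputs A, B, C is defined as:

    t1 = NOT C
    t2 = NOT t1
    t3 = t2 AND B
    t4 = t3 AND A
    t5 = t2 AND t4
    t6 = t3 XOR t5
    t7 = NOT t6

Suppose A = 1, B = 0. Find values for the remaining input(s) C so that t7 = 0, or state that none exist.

With A = 1, B = 0 fixed, none of the 2 settings of C give t7 = 0.
For example, with C=0:
t1 = NOT C = NOT 0 = 1
t2 = NOT t1 = NOT 1 = 0
t3 = t2 AND B = 0 AND 0 = 0
t4 = t3 AND A = 0 AND 1 = 0
t5 = t2 AND t4 = 0 AND 0 = 0
t6 = t3 XOR t5 = 0 XOR 0 = 0
t7 = NOT t6 = NOT 0 = 1
giving t7 = 1 ≠ 0.

no solution exists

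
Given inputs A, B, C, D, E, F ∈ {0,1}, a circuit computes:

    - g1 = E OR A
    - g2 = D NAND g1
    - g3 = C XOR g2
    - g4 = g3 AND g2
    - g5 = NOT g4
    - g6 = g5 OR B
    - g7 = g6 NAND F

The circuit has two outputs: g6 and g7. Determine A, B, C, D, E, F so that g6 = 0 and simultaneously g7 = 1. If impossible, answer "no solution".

Check with A=0, B=0, C=0, D=0, E=0, F=0:
g1 = E OR A = 0 OR 0 = 0
g2 = D NAND g1 = 0 NAND 0 = 1
g3 = C XOR g2 = 0 XOR 1 = 1
g4 = g3 AND g2 = 1 AND 1 = 1
g5 = NOT g4 = NOT 1 = 0
g6 = g5 OR B = 0 OR 0 = 0
g7 = g6 NAND F = 0 NAND 0 = 1
So g6 = 0 and g7 = 1.

A=0, B=0, C=0, D=0, E=0, F=0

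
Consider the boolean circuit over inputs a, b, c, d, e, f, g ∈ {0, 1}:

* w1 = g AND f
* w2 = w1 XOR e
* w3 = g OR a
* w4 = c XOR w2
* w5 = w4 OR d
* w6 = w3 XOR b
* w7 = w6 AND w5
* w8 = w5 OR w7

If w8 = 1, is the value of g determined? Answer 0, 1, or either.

either

Both values of g occur among assignments with w8 = 1:
  g=0: a=0, b=0, c=0, d=0, e=1, f=0, g=0
  g=1: a=0, b=0, c=0, d=0, e=0, f=1, g=1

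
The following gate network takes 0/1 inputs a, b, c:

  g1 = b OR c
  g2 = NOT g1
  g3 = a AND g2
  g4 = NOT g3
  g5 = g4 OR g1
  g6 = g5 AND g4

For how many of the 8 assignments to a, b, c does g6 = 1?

g6 = g5 AND g4 must be 1, so both g5 = 1 and g4 = 1.
g5 = g4 OR g1 must be 1, so at least one of g4, g1 is 1.
g4 = NOT g3 must be 1, so g3 = 0.
Enumerating the 8 input combinations, 7 give g6 = 1 and 1 give g6 = 0.

7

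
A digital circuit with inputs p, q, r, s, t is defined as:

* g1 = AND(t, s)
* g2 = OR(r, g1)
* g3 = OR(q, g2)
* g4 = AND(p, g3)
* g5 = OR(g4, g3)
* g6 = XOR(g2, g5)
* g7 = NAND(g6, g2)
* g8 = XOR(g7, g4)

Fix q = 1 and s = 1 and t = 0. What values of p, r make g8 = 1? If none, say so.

g8 = XOR(g7, g4) must be 1, so g7 and g4 differ.
Check with q = 1 and s = 1 and t = 0 and p=0, r=0:
g1 = AND(t, s) = AND(0, 1) = 0
g2 = OR(r, g1) = OR(0, 0) = 0
g3 = OR(q, g2) = OR(1, 0) = 1
g4 = AND(p, g3) = AND(0, 1) = 0
g5 = OR(g4, g3) = OR(0, 1) = 1
g6 = XOR(g2, g5) = XOR(0, 1) = 1
g7 = NAND(g6, g2) = NAND(1, 0) = 1
g8 = XOR(g7, g4) = XOR(1, 0) = 1
So g8 = 1.

p=0, r=0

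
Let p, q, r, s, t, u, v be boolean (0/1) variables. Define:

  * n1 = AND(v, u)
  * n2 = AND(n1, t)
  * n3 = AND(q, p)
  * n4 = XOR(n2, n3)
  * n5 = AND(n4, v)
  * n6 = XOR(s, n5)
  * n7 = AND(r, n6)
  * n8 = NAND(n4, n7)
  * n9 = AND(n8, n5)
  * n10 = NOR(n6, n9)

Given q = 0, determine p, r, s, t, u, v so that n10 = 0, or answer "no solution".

p=0, r=0, s=1, t=1, u=1, v=0

n10 = NOR(n6, n9) must be 0, so at least one of n6, n9 is 1.
Check with q = 0 and p=0, r=0, s=1, t=1, u=1, v=0:
n1 = AND(v, u) = AND(0, 1) = 0
n2 = AND(n1, t) = AND(0, 1) = 0
n3 = AND(q, p) = AND(0, 0) = 0
n4 = XOR(n2, n3) = XOR(0, 0) = 0
n5 = AND(n4, v) = AND(0, 0) = 0
n6 = XOR(s, n5) = XOR(1, 0) = 1
n7 = AND(r, n6) = AND(0, 1) = 0
n8 = NAND(n4, n7) = NAND(0, 0) = 1
n9 = AND(n8, n5) = AND(1, 0) = 0
n10 = NOR(n6, n9) = NOR(1, 0) = 0
So n10 = 0.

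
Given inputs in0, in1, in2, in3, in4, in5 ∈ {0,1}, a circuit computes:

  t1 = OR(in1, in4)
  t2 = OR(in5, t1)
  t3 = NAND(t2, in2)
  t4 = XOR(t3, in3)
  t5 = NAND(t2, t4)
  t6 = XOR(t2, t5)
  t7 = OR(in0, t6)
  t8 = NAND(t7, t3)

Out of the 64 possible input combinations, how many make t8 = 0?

t8 = NAND(t7, t3) must be 0, so both t7 = 1 and t3 = 1.
Enumerating the 64 input combinations, 29 give t8 = 0 and 35 give t8 = 1.

29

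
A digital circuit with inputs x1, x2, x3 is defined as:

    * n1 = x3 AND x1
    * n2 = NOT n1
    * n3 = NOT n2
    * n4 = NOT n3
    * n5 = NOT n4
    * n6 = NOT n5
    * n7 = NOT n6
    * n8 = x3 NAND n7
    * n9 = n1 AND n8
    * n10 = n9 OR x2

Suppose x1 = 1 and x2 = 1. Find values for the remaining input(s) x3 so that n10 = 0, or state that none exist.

With x1 = 1 and x2 = 1 fixed, none of the 2 settings of x3 give n10 = 0.
For example, with x3=0:
n1 = x3 AND x1 = 0 AND 1 = 0
n2 = NOT n1 = NOT 0 = 1
n3 = NOT n2 = NOT 1 = 0
n4 = NOT n3 = NOT 0 = 1
n5 = NOT n4 = NOT 1 = 0
n6 = NOT n5 = NOT 0 = 1
n7 = NOT n6 = NOT 1 = 0
n8 = x3 NAND n7 = 0 NAND 0 = 1
n9 = n1 AND n8 = 0 AND 1 = 0
n10 = n9 OR x2 = 0 OR 1 = 1
giving n10 = 1 ≠ 0.

no solution exists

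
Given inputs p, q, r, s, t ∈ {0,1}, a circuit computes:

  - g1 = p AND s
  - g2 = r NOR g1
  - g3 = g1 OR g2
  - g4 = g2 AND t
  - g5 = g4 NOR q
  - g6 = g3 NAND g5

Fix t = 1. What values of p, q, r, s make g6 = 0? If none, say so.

p=1, q=0, r=0, s=1

g6 = g3 NAND g5 must be 0, so both g3 = 1 and g5 = 1.
g3 = g1 OR g2 must be 1, so at least one of g1, g2 is 1.
Check with t = 1 and p=1, q=0, r=0, s=1:
g1 = p AND s = 1 AND 1 = 1
g2 = r NOR g1 = 0 NOR 1 = 0
g3 = g1 OR g2 = 1 OR 0 = 1
g4 = g2 AND t = 0 AND 1 = 0
g5 = g4 NOR q = 0 NOR 0 = 1
g6 = g3 NAND g5 = 1 NAND 1 = 0
So g6 = 0.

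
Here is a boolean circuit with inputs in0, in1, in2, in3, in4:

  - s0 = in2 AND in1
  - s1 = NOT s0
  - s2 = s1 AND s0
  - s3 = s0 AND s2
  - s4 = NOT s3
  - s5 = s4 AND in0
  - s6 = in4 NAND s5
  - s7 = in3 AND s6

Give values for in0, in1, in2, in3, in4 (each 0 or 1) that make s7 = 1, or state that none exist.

in0=0, in1=1, in2=1, in3=1, in4=1

s7 = in3 AND s6 must be 1, so both in3 = 1 and s6 = 1.
s6 = in4 NAND s5 must be 1, so at least one of in4, s5 is 0.
Check with in0=0, in1=1, in2=1, in3=1, in4=1:
s0 = in2 AND in1 = 1 AND 1 = 1
s1 = NOT s0 = NOT 1 = 0
s2 = s1 AND s0 = 0 AND 1 = 0
s3 = s0 AND s2 = 1 AND 0 = 0
s4 = NOT s3 = NOT 0 = 1
s5 = s4 AND in0 = 1 AND 0 = 0
s6 = in4 NAND s5 = 1 NAND 0 = 1
s7 = in3 AND s6 = 1 AND 1 = 1
So s7 = 1 as required.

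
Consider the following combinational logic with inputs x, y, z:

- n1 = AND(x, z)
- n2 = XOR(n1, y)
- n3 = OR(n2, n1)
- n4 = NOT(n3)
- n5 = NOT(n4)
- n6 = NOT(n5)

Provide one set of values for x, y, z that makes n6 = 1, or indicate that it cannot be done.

n6 = NOT(n5) must be 1, so n5 = 0.
Check with x=0 y=0 z=1:
n1 = AND(x, z) = AND(0, 1) = 0
n2 = XOR(n1, y) = XOR(0, 0) = 0
n3 = OR(n2, n1) = OR(0, 0) = 0
n4 = NOT(n3) = NOT 0 = 1
n5 = NOT(n4) = NOT 1 = 0
n6 = NOT(n5) = NOT 0 = 1
So n6 = 1 as required.

x=0 y=0 z=1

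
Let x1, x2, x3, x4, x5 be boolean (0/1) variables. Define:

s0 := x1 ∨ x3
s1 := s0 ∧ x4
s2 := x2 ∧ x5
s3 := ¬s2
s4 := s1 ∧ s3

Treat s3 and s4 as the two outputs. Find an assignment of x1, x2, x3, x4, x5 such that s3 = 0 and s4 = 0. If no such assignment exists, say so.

x1=0, x2=1, x3=1, x4=0, x5=1

Check with x1=0, x2=1, x3=1, x4=0, x5=1:
s0 = x1 ∨ x3 = 0 ∨ 1 = 1
s1 = s0 ∧ x4 = 1 ∧ 0 = 0
s2 = x2 ∧ x5 = 1 ∧ 1 = 1
s3 = ¬s2 = ¬1 = 0
s4 = s1 ∧ s3 = 0 ∧ 0 = 0
So s3 = 0 and s4 = 0.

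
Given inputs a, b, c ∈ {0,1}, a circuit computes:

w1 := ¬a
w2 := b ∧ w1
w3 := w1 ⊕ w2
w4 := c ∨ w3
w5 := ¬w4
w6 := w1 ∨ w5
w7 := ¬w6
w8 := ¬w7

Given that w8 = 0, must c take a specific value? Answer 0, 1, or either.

w8 = ¬w7 must be 0, so w7 = 1.
w7 = ¬w6 must be 1, so w6 = 0.
w6 = w1 ∨ w5 must be 0, so both w1 = 0 and w5 = 0.
Every assignment with w8 = 0 has c = 1; there are 2 such assignment(s).
  a=1, b=0, c=1
  a=1, b=1, c=1

1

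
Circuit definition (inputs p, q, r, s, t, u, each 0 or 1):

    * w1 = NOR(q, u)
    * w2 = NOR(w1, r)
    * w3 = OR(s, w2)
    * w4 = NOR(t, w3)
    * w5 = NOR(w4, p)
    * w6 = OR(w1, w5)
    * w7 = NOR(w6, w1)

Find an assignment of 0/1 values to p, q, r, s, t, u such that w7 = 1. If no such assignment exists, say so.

Check with p=0, q=1, r=1, s=0, t=0, u=0:
w1 = NOR(q, u) = NOR(1, 0) = 0
w2 = NOR(w1, r) = NOR(0, 1) = 0
w3 = OR(s, w2) = OR(0, 0) = 0
w4 = NOR(t, w3) = NOR(0, 0) = 1
w5 = NOR(w4, p) = NOR(1, 0) = 0
w6 = OR(w1, w5) = OR(0, 0) = 0
w7 = NOR(w6, w1) = NOR(0, 0) = 1
So w7 = 1 as required.

p=0, q=1, r=1, s=0, t=0, u=0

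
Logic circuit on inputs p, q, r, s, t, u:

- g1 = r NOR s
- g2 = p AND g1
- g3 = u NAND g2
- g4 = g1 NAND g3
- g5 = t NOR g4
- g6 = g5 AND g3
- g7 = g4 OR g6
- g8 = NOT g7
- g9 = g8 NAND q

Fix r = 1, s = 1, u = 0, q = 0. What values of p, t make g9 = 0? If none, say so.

no solution exists

With r = 1, s = 1, u = 0, q = 0 fixed, none of the 4 settings of p, t give g9 = 0.
For example, with p=1, t=1:
g1 = r NOR s = 1 NOR 1 = 0
g2 = p AND g1 = 1 AND 0 = 0
g3 = u NAND g2 = 0 NAND 0 = 1
g4 = g1 NAND g3 = 0 NAND 1 = 1
g5 = t NOR g4 = 1 NOR 1 = 0
g6 = g5 AND g3 = 0 AND 1 = 0
g7 = g4 OR g6 = 1 OR 0 = 1
g8 = NOT g7 = NOT 1 = 0
g9 = g8 NAND q = 0 NAND 0 = 1
giving g9 = 1 ≠ 0.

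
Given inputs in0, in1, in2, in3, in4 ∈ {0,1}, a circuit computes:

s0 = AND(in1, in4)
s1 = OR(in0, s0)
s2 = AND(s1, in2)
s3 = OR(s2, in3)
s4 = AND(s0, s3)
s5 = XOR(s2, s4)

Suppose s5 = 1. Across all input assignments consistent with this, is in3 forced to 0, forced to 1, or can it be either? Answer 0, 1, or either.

either

Both values of in3 occur among assignments with s5 = 1:
  in3=0: in0=1, in1=0, in2=1, in3=0, in4=0
  in3=1: in0=0, in1=1, in2=0, in3=1, in4=1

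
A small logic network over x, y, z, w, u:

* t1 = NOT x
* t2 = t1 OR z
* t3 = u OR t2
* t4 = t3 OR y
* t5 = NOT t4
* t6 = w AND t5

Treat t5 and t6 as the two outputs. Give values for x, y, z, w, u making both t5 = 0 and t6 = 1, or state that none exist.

Across all 32 input combinations, none give both t5 = 0 and t6 = 1.

no solution exists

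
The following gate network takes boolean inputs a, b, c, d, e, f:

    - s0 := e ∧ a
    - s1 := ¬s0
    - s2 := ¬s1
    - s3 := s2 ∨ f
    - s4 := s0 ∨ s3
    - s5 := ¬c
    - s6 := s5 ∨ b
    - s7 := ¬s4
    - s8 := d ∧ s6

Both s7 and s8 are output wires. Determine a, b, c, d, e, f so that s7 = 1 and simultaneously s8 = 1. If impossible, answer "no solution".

a=0, b=1, c=1, d=1, e=1, f=0

Check with a=0, b=1, c=1, d=1, e=1, f=0:
s0 = e ∧ a = 1 ∧ 0 = 0
s1 = ¬s0 = ¬0 = 1
s2 = ¬s1 = ¬1 = 0
s3 = s2 ∨ f = 0 ∨ 0 = 0
s4 = s0 ∨ s3 = 0 ∨ 0 = 0
s5 = ¬c = ¬1 = 0
s6 = s5 ∨ b = 0 ∨ 1 = 1
s7 = ¬s4 = ¬0 = 1
s8 = d ∧ s6 = 1 ∧ 1 = 1
So s7 = 1 and s8 = 1.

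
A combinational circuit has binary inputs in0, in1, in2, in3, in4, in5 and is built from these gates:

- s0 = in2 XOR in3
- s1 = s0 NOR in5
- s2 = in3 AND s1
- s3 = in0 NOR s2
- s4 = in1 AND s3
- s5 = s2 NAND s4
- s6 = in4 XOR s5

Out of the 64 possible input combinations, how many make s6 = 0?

s6 = in4 XOR s5 must be 0, so in4 and s5 are equal.
Enumerating the 64 input combinations, 32 give s6 = 0 and 32 give s6 = 1.

32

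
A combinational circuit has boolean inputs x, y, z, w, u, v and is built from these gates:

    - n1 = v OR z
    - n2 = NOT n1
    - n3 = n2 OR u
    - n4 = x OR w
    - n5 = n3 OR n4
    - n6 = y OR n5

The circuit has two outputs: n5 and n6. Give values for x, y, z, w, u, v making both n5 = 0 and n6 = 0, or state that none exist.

Check with x=0 y=0 z=1 w=0 u=0 v=1:
n1 = v OR z = 1 OR 1 = 1
n2 = NOT n1 = NOT 1 = 0
n3 = n2 OR u = 0 OR 0 = 0
n4 = x OR w = 0 OR 0 = 0
n5 = n3 OR n4 = 0 OR 0 = 0
n6 = y OR n5 = 0 OR 0 = 0
So n5 = 0 and n6 = 0.

x=0 y=0 z=1 w=0 u=0 v=1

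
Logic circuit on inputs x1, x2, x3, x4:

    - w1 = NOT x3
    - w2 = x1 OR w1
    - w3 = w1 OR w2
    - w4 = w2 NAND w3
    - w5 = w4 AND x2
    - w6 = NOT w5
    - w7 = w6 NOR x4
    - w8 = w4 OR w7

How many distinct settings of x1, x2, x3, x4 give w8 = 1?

w8 = w4 OR w7 must be 1, so at least one of w4, w7 is 1.
Satisfying assignments:
  x1=0, x2=0, x3=1, x4=0
  x1=0, x2=0, x3=1, x4=1
  x1=0, x2=1, x3=1, x4=0
  x1=0, x2=1, x3=1, x4=1

4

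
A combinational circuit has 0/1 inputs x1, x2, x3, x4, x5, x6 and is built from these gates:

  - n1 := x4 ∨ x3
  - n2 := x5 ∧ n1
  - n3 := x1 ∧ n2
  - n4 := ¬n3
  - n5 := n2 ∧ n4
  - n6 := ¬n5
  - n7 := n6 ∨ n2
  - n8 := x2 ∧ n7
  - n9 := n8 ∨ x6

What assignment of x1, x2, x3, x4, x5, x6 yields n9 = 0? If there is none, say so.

n9 = n8 ∨ x6 must be 0, so both n8 = 0 and x6 = 0.
n8 = x2 ∧ n7 must be 0, so at least one of x2, n7 is 0.
Check with x1=1, x2=0, x3=1, x4=1, x5=1, x6=0:
n1 = x4 ∨ x3 = 1 ∨ 1 = 1
n2 = x5 ∧ n1 = 1 ∧ 1 = 1
n3 = x1 ∧ n2 = 1 ∧ 1 = 1
n4 = ¬n3 = ¬1 = 0
n5 = n2 ∧ n4 = 1 ∧ 0 = 0
n6 = ¬n5 = ¬0 = 1
n7 = n6 ∨ n2 = 1 ∨ 1 = 1
n8 = x2 ∧ n7 = 0 ∧ 1 = 0
n9 = n8 ∨ x6 = 0 ∨ 0 = 0
So n9 = 0 as required.

x1=1, x2=0, x3=1, x4=1, x5=1, x6=0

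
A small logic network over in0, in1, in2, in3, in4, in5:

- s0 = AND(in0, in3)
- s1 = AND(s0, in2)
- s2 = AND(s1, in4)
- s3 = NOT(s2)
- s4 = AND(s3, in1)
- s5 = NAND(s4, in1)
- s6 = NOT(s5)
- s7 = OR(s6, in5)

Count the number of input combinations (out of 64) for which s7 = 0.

17

s7 = OR(s6, in5) must be 0, so both s6 = 0 and in5 = 0.
s6 = NOT(s5) must be 0, so s5 = 1.
s5 = NAND(s4, in1) must be 1, so at least one of s4, in1 is 0.
Enumerating the 64 input combinations, 17 give s7 = 0 and 47 give s7 = 1.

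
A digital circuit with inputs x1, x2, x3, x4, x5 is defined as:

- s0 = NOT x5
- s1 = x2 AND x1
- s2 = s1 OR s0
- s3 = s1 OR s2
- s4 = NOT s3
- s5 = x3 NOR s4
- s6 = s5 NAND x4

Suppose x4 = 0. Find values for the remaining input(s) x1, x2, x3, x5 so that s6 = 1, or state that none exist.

Check with x4 = 0 and x1=0, x2=1, x3=0, x5=0:
s0 = NOT x5 = NOT 0 = 1
s1 = x2 AND x1 = 1 AND 0 = 0
s2 = s1 OR s0 = 0 OR 1 = 1
s3 = s1 OR s2 = 0 OR 1 = 1
s4 = NOT s3 = NOT 1 = 0
s5 = x3 NOR s4 = 0 NOR 0 = 1
s6 = s5 NAND x4 = 1 NAND 0 = 1
So s6 = 1.

x1=0 x2=1 x3=0 x5=0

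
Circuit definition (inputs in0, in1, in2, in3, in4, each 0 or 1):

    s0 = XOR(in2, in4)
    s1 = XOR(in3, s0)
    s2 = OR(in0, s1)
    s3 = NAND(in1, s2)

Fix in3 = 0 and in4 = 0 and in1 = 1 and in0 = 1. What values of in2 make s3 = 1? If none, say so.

no solution exists

With in3 = 0 and in4 = 0 and in1 = 1 and in0 = 1 fixed, none of the 2 settings of in2 give s3 = 1.
For example, with in2=1:
s0 = XOR(in2, in4) = XOR(1, 0) = 1
s1 = XOR(in3, s0) = XOR(0, 1) = 1
s2 = OR(in0, s1) = OR(1, 1) = 1
s3 = NAND(in1, s2) = NAND(1, 1) = 0
giving s3 = 0 ≠ 1.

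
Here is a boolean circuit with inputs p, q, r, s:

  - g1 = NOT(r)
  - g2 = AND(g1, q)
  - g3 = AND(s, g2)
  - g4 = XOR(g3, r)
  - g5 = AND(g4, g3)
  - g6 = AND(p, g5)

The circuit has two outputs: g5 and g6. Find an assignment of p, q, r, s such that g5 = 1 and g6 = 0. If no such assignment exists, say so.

Check with p=0, q=1, r=0, s=1:
g1 = NOT(r) = NOT 0 = 1
g2 = AND(g1, q) = AND(1, 1) = 1
g3 = AND(s, g2) = AND(1, 1) = 1
g4 = XOR(g3, r) = XOR(1, 0) = 1
g5 = AND(g4, g3) = AND(1, 1) = 1
g6 = AND(p, g5) = AND(0, 1) = 0
So g5 = 1 and g6 = 0.

p=0, q=1, r=0, s=1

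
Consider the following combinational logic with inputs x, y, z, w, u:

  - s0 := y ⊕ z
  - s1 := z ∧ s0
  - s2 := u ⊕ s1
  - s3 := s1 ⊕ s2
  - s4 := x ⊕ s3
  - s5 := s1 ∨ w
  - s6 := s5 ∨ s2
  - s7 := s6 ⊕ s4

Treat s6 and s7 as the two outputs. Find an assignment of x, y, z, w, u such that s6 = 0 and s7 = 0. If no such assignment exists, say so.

x=0, y=1, z=1, w=0, u=0

Check with x=0, y=1, z=1, w=0, u=0:
s0 = y ⊕ z = 1 ⊕ 1 = 0
s1 = z ∧ s0 = 1 ∧ 0 = 0
s2 = u ⊕ s1 = 0 ⊕ 0 = 0
s3 = s1 ⊕ s2 = 0 ⊕ 0 = 0
s4 = x ⊕ s3 = 0 ⊕ 0 = 0
s5 = s1 ∨ w = 0 ∨ 0 = 0
s6 = s5 ∨ s2 = 0 ∨ 0 = 0
s7 = s6 ⊕ s4 = 0 ⊕ 0 = 0
So s6 = 0 and s7 = 0.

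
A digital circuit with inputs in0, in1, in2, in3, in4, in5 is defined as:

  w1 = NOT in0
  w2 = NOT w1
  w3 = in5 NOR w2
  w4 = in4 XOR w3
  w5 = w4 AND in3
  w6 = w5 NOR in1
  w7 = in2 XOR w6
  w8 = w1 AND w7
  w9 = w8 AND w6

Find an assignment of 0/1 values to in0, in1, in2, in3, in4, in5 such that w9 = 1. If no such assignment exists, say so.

Check with in0=0, in1=0, in2=0, in3=1, in4=0, in5=1:
w1 = NOT in0 = NOT 0 = 1
w2 = NOT w1 = NOT 1 = 0
w3 = in5 NOR w2 = 1 NOR 0 = 0
w4 = in4 XOR w3 = 0 XOR 0 = 0
w5 = w4 AND in3 = 0 AND 1 = 0
w6 = w5 NOR in1 = 0 NOR 0 = 1
w7 = in2 XOR w6 = 0 XOR 1 = 1
w8 = w1 AND w7 = 1 AND 1 = 1
w9 = w8 AND w6 = 1 AND 1 = 1
So w9 = 1 as required.

in0=0, in1=0, in2=0, in3=1, in4=0, in5=1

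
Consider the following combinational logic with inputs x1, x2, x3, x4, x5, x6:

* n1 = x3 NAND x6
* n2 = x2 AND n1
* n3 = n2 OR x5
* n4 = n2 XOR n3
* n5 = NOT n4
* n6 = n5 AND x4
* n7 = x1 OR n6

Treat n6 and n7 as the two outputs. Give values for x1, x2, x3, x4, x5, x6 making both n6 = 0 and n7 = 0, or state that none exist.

x1=0, x2=0, x3=0, x4=0, x5=1, x6=0

Check with x1=0, x2=0, x3=0, x4=0, x5=1, x6=0:
n1 = x3 NAND x6 = 0 NAND 0 = 1
n2 = x2 AND n1 = 0 AND 1 = 0
n3 = n2 OR x5 = 0 OR 1 = 1
n4 = n2 XOR n3 = 0 XOR 1 = 1
n5 = NOT n4 = NOT 1 = 0
n6 = n5 AND x4 = 0 AND 0 = 0
n7 = x1 OR n6 = 0 OR 0 = 0
So n6 = 0 and n7 = 0.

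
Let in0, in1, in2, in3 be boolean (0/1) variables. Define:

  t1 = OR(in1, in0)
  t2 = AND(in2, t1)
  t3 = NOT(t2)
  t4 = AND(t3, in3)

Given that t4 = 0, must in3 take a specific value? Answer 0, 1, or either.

either

Both values of in3 occur among assignments with t4 = 0:
  in3=0: in0=0, in1=0, in2=0, in3=0
  in3=1: in0=0, in1=1, in2=1, in3=1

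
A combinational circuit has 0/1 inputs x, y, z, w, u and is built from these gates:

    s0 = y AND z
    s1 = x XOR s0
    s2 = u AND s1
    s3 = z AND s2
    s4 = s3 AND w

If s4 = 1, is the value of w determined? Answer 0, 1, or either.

s4 = s3 AND w must be 1, so both s3 = 1 and w = 1.
Every assignment with s4 = 1 has w = 1; there are 2 such assignment(s).
  x=0, y=1, z=1, w=1, u=1
  x=1, y=0, z=1, w=1, u=1

1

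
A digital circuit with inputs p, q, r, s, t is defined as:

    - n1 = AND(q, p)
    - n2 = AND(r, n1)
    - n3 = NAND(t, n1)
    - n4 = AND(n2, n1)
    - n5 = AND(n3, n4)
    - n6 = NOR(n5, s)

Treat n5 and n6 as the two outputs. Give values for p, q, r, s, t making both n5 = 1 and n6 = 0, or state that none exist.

p=1, q=1, r=1, s=0, t=0

Check with p=1, q=1, r=1, s=0, t=0:
n1 = AND(q, p) = AND(1, 1) = 1
n2 = AND(r, n1) = AND(1, 1) = 1
n3 = NAND(t, n1) = NAND(0, 1) = 1
n4 = AND(n2, n1) = AND(1, 1) = 1
n5 = AND(n3, n4) = AND(1, 1) = 1
n6 = NOR(n5, s) = NOR(1, 0) = 0
So n5 = 1 and n6 = 0.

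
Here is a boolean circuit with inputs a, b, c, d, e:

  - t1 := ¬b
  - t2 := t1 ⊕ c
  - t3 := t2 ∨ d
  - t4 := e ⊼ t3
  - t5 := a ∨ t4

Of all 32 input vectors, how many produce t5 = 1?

t5 = a ∨ t4 must be 1, so at least one of a, t4 is 1.
Enumerating the 32 input combinations, 26 give t5 = 1 and 6 give t5 = 0.

26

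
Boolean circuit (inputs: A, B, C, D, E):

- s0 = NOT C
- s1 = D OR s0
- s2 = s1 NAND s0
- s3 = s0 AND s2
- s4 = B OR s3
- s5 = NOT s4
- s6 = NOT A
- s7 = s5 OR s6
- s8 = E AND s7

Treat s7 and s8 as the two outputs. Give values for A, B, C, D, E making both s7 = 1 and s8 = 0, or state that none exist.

Check with A=0, B=1, C=1, D=1, E=0:
s0 = NOT C = NOT 1 = 0
s1 = D OR s0 = 1 OR 0 = 1
s2 = s1 NAND s0 = 1 NAND 0 = 1
s3 = s0 AND s2 = 0 AND 1 = 0
s4 = B OR s3 = 1 OR 0 = 1
s5 = NOT s4 = NOT 1 = 0
s6 = NOT A = NOT 0 = 1
s7 = s5 OR s6 = 0 OR 1 = 1
s8 = E AND s7 = 0 AND 1 = 0
So s7 = 1 and s8 = 0.

A=0, B=1, C=1, D=1, E=0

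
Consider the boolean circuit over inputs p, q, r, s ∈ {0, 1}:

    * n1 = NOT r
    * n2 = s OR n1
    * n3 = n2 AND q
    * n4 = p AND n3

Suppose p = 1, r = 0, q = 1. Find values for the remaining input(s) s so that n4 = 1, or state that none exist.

n4 = p AND n3 must be 1, so both p = 1 and n3 = 1.
n3 = n2 AND q must be 1, so both n2 = 1 and q = 1.
Check with p = 1, r = 0, q = 1 and s=1:
n1 = NOT r = NOT 0 = 1
n2 = s OR n1 = 1 OR 1 = 1
n3 = n2 AND q = 1 AND 1 = 1
n4 = p AND n3 = 1 AND 1 = 1
So n4 = 1.

s=1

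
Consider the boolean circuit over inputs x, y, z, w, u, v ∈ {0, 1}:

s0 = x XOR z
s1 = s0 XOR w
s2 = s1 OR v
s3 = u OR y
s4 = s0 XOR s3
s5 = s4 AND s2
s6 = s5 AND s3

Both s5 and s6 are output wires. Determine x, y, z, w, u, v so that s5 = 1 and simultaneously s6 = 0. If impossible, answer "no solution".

x=1, y=0, z=0, w=0, u=0, v=1

Check with x=1, y=0, z=0, w=0, u=0, v=1:
s0 = x XOR z = 1 XOR 0 = 1
s1 = s0 XOR w = 1 XOR 0 = 1
s2 = s1 OR v = 1 OR 1 = 1
s3 = u OR y = 0 OR 0 = 0
s4 = s0 XOR s3 = 1 XOR 0 = 1
s5 = s4 AND s2 = 1 AND 1 = 1
s6 = s5 AND s3 = 1 AND 0 = 0
So s5 = 1 and s6 = 0.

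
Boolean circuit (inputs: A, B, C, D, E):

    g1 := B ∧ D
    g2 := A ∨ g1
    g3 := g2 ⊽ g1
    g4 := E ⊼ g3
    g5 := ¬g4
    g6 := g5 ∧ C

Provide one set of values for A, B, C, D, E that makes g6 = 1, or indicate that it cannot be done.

A=0 B=0 C=1 D=0 E=1

g6 = g5 ∧ C must be 1, so both g5 = 1 and C = 1.
g5 = ¬g4 must be 1, so g4 = 0.
g4 = E ⊼ g3 must be 0, so both E = 1 and g3 = 1.
Check with A=0 B=0 C=1 D=0 E=1:
g1 = B ∧ D = 0 ∧ 0 = 0
g2 = A ∨ g1 = 0 ∨ 0 = 0
g3 = g2 ⊽ g1 = 0 ⊽ 0 = 1
g4 = E ⊼ g3 = 1 ⊼ 1 = 0
g5 = ¬g4 = ¬0 = 1
g6 = g5 ∧ C = 1 ∧ 1 = 1
So g6 = 1 as required.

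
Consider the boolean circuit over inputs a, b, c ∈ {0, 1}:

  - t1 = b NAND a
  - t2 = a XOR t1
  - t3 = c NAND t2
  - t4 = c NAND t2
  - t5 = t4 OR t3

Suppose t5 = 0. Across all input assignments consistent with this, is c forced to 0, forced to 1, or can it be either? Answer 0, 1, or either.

1

t5 = t4 OR t3 must be 0, so both t4 = 0 and t3 = 0.
Every assignment with t5 = 0 has c = 1; there are 3 such assignment(s).
  a=0, b=0, c=1
  a=0, b=1, c=1
  a=1, b=1, c=1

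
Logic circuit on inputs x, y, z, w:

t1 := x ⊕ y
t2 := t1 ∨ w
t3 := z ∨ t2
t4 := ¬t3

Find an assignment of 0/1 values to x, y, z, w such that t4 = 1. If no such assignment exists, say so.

Check with x=1 y=1 z=0 w=0:
t1 = x ⊕ y = 1 ⊕ 1 = 0
t2 = t1 ∨ w = 0 ∨ 0 = 0
t3 = z ∨ t2 = 0 ∨ 0 = 0
t4 = ¬t3 = ¬0 = 1
So t4 = 1 as required.

x=1 y=1 z=0 w=0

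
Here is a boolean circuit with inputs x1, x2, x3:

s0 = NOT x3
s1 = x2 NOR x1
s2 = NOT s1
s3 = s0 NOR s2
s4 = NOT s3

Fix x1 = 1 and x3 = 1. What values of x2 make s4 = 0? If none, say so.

With x1 = 1 and x3 = 1 fixed, none of the 2 settings of x2 give s4 = 0.
For example, with x2=1:
s0 = NOT x3 = NOT 1 = 0
s1 = x2 NOR x1 = 1 NOR 1 = 0
s2 = NOT s1 = NOT 0 = 1
s3 = s0 NOR s2 = 0 NOR 1 = 0
s4 = NOT s3 = NOT 0 = 1
giving s4 = 1 ≠ 0.

no solution exists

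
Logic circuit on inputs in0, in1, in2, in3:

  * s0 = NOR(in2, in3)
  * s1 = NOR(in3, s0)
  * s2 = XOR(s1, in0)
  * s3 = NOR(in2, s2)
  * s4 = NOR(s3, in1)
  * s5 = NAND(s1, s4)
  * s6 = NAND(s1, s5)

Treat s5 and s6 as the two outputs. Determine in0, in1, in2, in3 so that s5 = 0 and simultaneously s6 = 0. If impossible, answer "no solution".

Across all 16 input combinations, none give both s5 = 0 and s6 = 0.

no solution exists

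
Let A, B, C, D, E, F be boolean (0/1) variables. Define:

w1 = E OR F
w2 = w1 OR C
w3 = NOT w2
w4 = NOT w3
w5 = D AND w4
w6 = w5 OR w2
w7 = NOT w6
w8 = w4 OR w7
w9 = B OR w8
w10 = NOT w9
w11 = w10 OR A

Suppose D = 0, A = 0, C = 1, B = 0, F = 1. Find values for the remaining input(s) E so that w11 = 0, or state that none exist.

Check with D = 0, A = 0, C = 1, B = 0, F = 1 and E=1:
w1 = E OR F = 1 OR 1 = 1
w2 = w1 OR C = 1 OR 1 = 1
w3 = NOT w2 = NOT 1 = 0
w4 = NOT w3 = NOT 0 = 1
w5 = D AND w4 = 0 AND 1 = 0
w6 = w5 OR w2 = 0 OR 1 = 1
w7 = NOT w6 = NOT 1 = 0
w8 = w4 OR w7 = 1 OR 0 = 1
w9 = B OR w8 = 0 OR 1 = 1
w10 = NOT w9 = NOT 1 = 0
w11 = w10 OR A = 0 OR 0 = 0
So w11 = 0.

E=1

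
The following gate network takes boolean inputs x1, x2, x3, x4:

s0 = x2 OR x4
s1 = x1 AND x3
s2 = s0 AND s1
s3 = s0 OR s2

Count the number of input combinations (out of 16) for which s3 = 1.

s3 = s0 OR s2 must be 1, so at least one of s0, s2 is 1.
Enumerating the 16 input combinations, 12 give s3 = 1 and 4 give s3 = 0.

12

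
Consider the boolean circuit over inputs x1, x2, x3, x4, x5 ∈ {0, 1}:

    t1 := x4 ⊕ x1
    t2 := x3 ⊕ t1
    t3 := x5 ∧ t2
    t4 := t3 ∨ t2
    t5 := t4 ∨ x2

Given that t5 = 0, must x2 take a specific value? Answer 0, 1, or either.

t5 = t4 ∨ x2 must be 0, so both t4 = 0 and x2 = 0.
Every assignment with t5 = 0 has x2 = 0; there are 8 such assignment(s).

0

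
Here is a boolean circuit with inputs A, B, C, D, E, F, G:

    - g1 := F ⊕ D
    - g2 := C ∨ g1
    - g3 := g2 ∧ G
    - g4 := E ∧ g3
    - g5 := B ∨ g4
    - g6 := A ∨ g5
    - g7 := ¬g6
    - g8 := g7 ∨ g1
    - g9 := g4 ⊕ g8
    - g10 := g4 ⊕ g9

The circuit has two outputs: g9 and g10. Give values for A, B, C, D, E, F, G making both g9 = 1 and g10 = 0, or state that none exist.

A=0 B=0 C=1 D=0 E=1 F=0 G=1

Check with A=0 B=0 C=1 D=0 E=1 F=0 G=1:
g1 = F ⊕ D = 0 ⊕ 0 = 0
g2 = C ∨ g1 = 1 ∨ 0 = 1
g3 = g2 ∧ G = 1 ∧ 1 = 1
g4 = E ∧ g3 = 1 ∧ 1 = 1
g5 = B ∨ g4 = 0 ∨ 1 = 1
g6 = A ∨ g5 = 0 ∨ 1 = 1
g7 = ¬g6 = ¬1 = 0
g8 = g7 ∨ g1 = 0 ∨ 0 = 0
g9 = g4 ⊕ g8 = 1 ⊕ 0 = 1
g10 = g4 ⊕ g9 = 1 ⊕ 1 = 0
So g9 = 1 and g10 = 0.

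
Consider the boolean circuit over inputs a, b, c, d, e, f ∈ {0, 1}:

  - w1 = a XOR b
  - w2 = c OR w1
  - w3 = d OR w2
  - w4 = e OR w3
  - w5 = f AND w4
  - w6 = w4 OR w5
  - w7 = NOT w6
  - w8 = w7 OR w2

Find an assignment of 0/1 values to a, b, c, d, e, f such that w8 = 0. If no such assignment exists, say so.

w8 = w7 OR w2 must be 0, so both w7 = 0 and w2 = 0.
Check with a=0, b=0, c=0, d=1, e=1, f=0:
w1 = a XOR b = 0 XOR 0 = 0
w2 = c OR w1 = 0 OR 0 = 0
w3 = d OR w2 = 1 OR 0 = 1
w4 = e OR w3 = 1 OR 1 = 1
w5 = f AND w4 = 0 AND 1 = 0
w6 = w4 OR w5 = 1 OR 0 = 1
w7 = NOT w6 = NOT 1 = 0
w8 = w7 OR w2 = 0 OR 0 = 0
So w8 = 0 as required.

a=0, b=0, c=0, d=1, e=1, f=0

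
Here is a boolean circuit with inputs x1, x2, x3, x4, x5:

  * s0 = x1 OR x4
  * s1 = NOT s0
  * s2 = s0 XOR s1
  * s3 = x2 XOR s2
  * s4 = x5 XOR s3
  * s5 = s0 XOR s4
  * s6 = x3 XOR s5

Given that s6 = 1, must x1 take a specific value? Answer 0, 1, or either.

Both values of x1 occur among assignments with s6 = 1:
  x1=0: x1=0, x2=0, x3=0, x4=0, x5=0
  x1=1: x1=1, x2=0, x3=0, x4=0, x5=1

either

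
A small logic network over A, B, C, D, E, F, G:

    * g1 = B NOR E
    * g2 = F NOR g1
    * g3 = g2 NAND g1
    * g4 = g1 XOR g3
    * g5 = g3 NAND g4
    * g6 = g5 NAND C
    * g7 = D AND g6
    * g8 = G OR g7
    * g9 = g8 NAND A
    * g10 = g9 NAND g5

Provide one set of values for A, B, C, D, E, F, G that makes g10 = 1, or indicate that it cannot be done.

A=1 B=0 C=1 D=1 E=0 F=0 G=1

g10 = g9 NAND g5 must be 1, so at least one of g9, g5 is 0.
Check with A=1 B=0 C=1 D=1 E=0 F=0 G=1:
g1 = B NOR E = 0 NOR 0 = 1
g2 = F NOR g1 = 0 NOR 1 = 0
g3 = g2 NAND g1 = 0 NAND 1 = 1
g4 = g1 XOR g3 = 1 XOR 1 = 0
g5 = g3 NAND g4 = 1 NAND 0 = 1
g6 = g5 NAND C = 1 NAND 1 = 0
g7 = D AND g6 = 1 AND 0 = 0
g8 = G OR g7 = 1 OR 0 = 1
g9 = g8 NAND A = 1 NAND 1 = 0
g10 = g9 NAND g5 = 0 NAND 1 = 1
So g10 = 1 as required.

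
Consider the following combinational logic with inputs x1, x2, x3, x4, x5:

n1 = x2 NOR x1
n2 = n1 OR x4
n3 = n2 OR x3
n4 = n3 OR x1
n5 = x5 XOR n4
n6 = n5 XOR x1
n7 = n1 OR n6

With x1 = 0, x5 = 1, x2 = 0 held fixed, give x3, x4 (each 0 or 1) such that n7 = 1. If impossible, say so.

n7 = n1 OR n6 must be 1, so at least one of n1, n6 is 1.
Check with x1 = 0, x5 = 1, x2 = 0 and x3=1, x4=1:
n1 = x2 NOR x1 = 0 NOR 0 = 1
n2 = n1 OR x4 = 1 OR 1 = 1
n3 = n2 OR x3 = 1 OR 1 = 1
n4 = n3 OR x1 = 1 OR 0 = 1
n5 = x5 XOR n4 = 1 XOR 1 = 0
n6 = n5 XOR x1 = 0 XOR 0 = 0
n7 = n1 OR n6 = 1 OR 0 = 1
So n7 = 1.

x3=1, x4=1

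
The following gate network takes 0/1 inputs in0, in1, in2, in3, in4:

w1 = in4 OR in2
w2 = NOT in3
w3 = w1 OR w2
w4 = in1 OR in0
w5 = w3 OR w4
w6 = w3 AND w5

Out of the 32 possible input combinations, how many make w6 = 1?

w6 = w3 AND w5 must be 1, so both w3 = 1 and w5 = 1.
Enumerating the 32 input combinations, 28 give w6 = 1 and 4 give w6 = 0.

28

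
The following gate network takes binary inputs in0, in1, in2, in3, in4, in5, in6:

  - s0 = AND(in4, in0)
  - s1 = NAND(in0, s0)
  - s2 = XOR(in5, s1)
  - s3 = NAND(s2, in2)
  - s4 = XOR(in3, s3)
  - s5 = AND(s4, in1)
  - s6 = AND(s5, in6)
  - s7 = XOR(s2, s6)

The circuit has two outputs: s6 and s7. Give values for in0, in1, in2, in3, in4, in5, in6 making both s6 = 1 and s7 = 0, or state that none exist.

in0=1 in1=1 in2=0 in3=0 in4=1 in5=1 in6=1

Check with in0=1 in1=1 in2=0 in3=0 in4=1 in5=1 in6=1:
s0 = AND(in4, in0) = AND(1, 1) = 1
s1 = NAND(in0, s0) = NAND(1, 1) = 0
s2 = XOR(in5, s1) = XOR(1, 0) = 1
s3 = NAND(s2, in2) = NAND(1, 0) = 1
s4 = XOR(in3, s3) = XOR(0, 1) = 1
s5 = AND(s4, in1) = AND(1, 1) = 1
s6 = AND(s5, in6) = AND(1, 1) = 1
s7 = XOR(s2, s6) = XOR(1, 1) = 0
So s6 = 1 and s7 = 0.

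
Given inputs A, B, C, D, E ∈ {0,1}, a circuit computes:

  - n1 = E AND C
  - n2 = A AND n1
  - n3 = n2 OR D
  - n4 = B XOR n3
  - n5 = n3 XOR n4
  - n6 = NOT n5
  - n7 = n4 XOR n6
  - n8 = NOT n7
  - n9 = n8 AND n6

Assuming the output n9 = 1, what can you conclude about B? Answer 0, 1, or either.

0

n9 = n8 AND n6 must be 1, so both n8 = 1 and n6 = 1.
n8 = NOT n7 must be 1, so n7 = 0.
n6 = NOT n5 must be 1, so n5 = 0.
Every assignment with n9 = 1 has B = 0; there are 9 such assignment(s).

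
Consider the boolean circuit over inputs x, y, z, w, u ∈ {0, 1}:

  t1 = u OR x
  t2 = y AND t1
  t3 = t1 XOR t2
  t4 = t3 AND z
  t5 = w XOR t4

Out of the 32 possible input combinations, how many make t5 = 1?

16

t5 = w XOR t4 must be 1, so w and t4 differ.
Enumerating the 32 input combinations, 16 give t5 = 1 and 16 give t5 = 0.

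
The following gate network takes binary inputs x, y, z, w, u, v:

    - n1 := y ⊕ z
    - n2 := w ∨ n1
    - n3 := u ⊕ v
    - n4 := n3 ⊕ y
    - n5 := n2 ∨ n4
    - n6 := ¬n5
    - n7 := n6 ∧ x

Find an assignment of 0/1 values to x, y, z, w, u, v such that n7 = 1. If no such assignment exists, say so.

n7 = n6 ∧ x must be 1, so both n6 = 1 and x = 1.
n6 = ¬n5 must be 1, so n5 = 0.
n5 = n2 ∨ n4 must be 0, so both n2 = 0 and n4 = 0.
Check with x=1, y=0, z=0, w=0, u=1, v=1:
n1 = y ⊕ z = 0 ⊕ 0 = 0
n2 = w ∨ n1 = 0 ∨ 0 = 0
n3 = u ⊕ v = 1 ⊕ 1 = 0
n4 = n3 ⊕ y = 0 ⊕ 0 = 0
n5 = n2 ∨ n4 = 0 ∨ 0 = 0
n6 = ¬n5 = ¬0 = 1
n7 = n6 ∧ x = 1 ∧ 1 = 1
So n7 = 1 as required.

x=1, y=0, z=0, w=0, u=1, v=1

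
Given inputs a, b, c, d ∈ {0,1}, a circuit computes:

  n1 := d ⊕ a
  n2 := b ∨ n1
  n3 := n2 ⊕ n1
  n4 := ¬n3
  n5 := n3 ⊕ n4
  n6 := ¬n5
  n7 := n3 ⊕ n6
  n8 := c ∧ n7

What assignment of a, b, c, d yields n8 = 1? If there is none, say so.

n8 = c ∧ n7 must be 1, so both c = 1 and n7 = 1.
Check with a=0, b=1, c=1, d=0:
n1 = d ⊕ a = 0 ⊕ 0 = 0
n2 = b ∨ n1 = 1 ∨ 0 = 1
n3 = n2 ⊕ n1 = 1 ⊕ 0 = 1
n4 = ¬n3 = ¬1 = 0
n5 = n3 ⊕ n4 = 1 ⊕ 0 = 1
n6 = ¬n5 = ¬1 = 0
n7 = n3 ⊕ n6 = 1 ⊕ 0 = 1
n8 = c ∧ n7 = 1 ∧ 1 = 1
So n8 = 1 as required.

a=0, b=1, c=1, d=0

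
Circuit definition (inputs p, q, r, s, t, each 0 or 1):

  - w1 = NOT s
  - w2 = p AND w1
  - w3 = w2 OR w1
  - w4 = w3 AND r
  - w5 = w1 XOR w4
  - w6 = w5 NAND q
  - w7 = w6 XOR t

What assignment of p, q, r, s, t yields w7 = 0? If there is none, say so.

w7 = w6 XOR t must be 0, so w6 and t are equal.
Check with p=0 q=0 r=0 s=0 t=1:
w1 = NOT s = NOT 0 = 1
w2 = p AND w1 = 0 AND 1 = 0
w3 = w2 OR w1 = 0 OR 1 = 1
w4 = w3 AND r = 1 AND 0 = 0
w5 = w1 XOR w4 = 1 XOR 0 = 1
w6 = w5 NAND q = 1 NAND 0 = 1
w7 = w6 XOR t = 1 XOR 1 = 0
So w7 = 0 as required.

p=0 q=0 r=0 s=0 t=1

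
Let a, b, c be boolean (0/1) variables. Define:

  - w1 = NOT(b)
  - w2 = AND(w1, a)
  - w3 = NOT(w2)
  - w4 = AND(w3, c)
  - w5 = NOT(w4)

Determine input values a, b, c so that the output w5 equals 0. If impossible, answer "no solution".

a=0, b=1, c=1

w5 = NOT(w4) must be 0, so w4 = 1.
w4 = AND(w3, c) must be 1, so both w3 = 1 and c = 1.
w3 = NOT(w2) must be 1, so w2 = 0.
Check with a=0, b=1, c=1:
w1 = NOT(b) = NOT 1 = 0
w2 = AND(w1, a) = AND(0, 0) = 0
w3 = NOT(w2) = NOT 0 = 1
w4 = AND(w3, c) = AND(1, 1) = 1
w5 = NOT(w4) = NOT 1 = 0
So w5 = 0 as required.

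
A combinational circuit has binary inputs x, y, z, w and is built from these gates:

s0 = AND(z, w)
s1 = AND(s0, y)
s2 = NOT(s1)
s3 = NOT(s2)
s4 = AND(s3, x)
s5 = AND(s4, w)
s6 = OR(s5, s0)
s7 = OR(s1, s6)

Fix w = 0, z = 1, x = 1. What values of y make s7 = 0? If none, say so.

s7 = OR(s1, s6) must be 0, so both s1 = 0 and s6 = 0.
s1 = AND(s0, y) must be 0, so at least one of s0, y is 0.
Check with w = 0, z = 1, x = 1 and y=0:
s0 = AND(z, w) = AND(1, 0) = 0
s1 = AND(s0, y) = AND(0, 0) = 0
s2 = NOT(s1) = NOT 0 = 1
s3 = NOT(s2) = NOT 1 = 0
s4 = AND(s3, x) = AND(0, 1) = 0
s5 = AND(s4, w) = AND(0, 0) = 0
s6 = OR(s5, s0) = OR(0, 0) = 0
s7 = OR(s1, s6) = OR(0, 0) = 0
So s7 = 0.

y=0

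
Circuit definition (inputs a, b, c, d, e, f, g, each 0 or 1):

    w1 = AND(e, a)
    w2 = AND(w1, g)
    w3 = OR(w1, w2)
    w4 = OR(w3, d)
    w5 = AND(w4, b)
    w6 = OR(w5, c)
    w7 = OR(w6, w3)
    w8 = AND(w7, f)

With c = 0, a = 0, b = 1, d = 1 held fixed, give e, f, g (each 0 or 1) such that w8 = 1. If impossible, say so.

e=0 f=1 g=1

w8 = AND(w7, f) must be 1, so both w7 = 1 and f = 1.
w7 = OR(w6, w3) must be 1, so at least one of w6, w3 is 1.
Check with c = 0, a = 0, b = 1, d = 1 and e=0, f=1, g=1:
w1 = AND(e, a) = AND(0, 0) = 0
w2 = AND(w1, g) = AND(0, 1) = 0
w3 = OR(w1, w2) = OR(0, 0) = 0
w4 = OR(w3, d) = OR(0, 1) = 1
w5 = AND(w4, b) = AND(1, 1) = 1
w6 = OR(w5, c) = OR(1, 0) = 1
w7 = OR(w6, w3) = OR(1, 0) = 1
w8 = AND(w7, f) = AND(1, 1) = 1
So w8 = 1.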